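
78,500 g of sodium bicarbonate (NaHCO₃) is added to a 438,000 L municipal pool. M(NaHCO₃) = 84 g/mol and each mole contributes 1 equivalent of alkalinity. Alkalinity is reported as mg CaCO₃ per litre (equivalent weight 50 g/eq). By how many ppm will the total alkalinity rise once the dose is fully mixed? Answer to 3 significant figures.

107 ppm

Moles of NaHCO₃: 78,500 g ÷ 84 g/mol = 934.5 mol → 934.5 eq of alkalinity.
As CaCO₃: 934.5 eq × 50 g/eq = 46,730 g.
Rise: 46,730 g / 438,000 L × 1000 = 106.7 mg/L.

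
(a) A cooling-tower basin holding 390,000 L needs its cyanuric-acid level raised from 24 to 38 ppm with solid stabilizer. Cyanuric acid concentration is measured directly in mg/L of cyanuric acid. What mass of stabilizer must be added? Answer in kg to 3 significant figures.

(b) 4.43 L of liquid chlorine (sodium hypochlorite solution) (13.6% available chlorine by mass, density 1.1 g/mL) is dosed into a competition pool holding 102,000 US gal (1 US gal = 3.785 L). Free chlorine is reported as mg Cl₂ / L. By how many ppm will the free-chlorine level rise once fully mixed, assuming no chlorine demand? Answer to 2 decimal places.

(a) CYA to add: (38 − 24) = 14 mg/L × 390,000 L = 5460 g cyanuric acid.

(b) Volume: 102,000 US gal × 3.785 L/gal = 386,070 L.
(b) Mass of solution: 4.43 L × 1000 mL/L × 1.1 g/mL = 4873 g.
(b) Available chlorine delivered: 4873 g × 0.136 = 662.7 g as Cl₂.
(b) Concentration rise: 662.7 g / 386,070 L = 1.717 mg/L = 1.72 ppm.

(a) 5.46 kg; (b) 1.72 ppm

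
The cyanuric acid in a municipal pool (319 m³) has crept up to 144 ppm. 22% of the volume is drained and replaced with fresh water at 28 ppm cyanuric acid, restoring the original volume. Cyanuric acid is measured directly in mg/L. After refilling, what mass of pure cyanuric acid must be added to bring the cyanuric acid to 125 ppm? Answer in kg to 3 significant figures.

2.08 kg

Volume: 319 m³ = 319,000 L.
After draining 22% and refilling: 144 × 0.78 + 28 × 0.22 = 118.48 ppm.
Deficit to target: 125 − 118.48 = 6.52 mg/L.
Mass: 6.52 mg/L × 319,000 L = 2080 g cyanuric acid.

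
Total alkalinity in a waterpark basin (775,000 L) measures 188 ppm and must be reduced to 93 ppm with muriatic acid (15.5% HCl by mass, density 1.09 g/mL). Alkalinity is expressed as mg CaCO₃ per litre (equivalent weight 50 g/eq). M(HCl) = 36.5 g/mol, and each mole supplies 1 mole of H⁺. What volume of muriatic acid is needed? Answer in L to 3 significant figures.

Alkalinity to neutralize: (188 − 93) = 95 mg/L as CaCO₃ × 775,000 L = 73,620 g as CaCO₃.
Equivalents of H⁺ required: 73,620 ÷ 50 g/eq = 1472 eq = 1472 mol HCl.
Mass of HCl: 1472 × 36.5 = 53,750 g.
Mass of 15.5% solution: 53,750 / 0.155 = 346,800 g.
Volume: 346,800 g ÷ 1.09 g/mL = 318,100 mL.

318 L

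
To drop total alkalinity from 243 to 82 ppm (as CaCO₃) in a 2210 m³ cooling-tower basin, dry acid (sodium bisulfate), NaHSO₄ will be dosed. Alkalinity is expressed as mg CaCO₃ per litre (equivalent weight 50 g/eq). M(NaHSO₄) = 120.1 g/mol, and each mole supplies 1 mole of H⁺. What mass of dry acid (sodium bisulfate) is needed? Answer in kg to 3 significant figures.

855 kg

Volume: 2210 m³ = 2,210,000 L.
Alkalinity to neutralize: (243 − 82) = 161 mg/L as CaCO₃ × 2,210,000 L = 355,800 g as CaCO₃.
Equivalents of H⁺ required: 355,800 ÷ 50 g/eq = 7116 eq = 7116 mol NaHSO₄.
Mass of NaHSO₄: 7116 × 120.1 = 854,700 g.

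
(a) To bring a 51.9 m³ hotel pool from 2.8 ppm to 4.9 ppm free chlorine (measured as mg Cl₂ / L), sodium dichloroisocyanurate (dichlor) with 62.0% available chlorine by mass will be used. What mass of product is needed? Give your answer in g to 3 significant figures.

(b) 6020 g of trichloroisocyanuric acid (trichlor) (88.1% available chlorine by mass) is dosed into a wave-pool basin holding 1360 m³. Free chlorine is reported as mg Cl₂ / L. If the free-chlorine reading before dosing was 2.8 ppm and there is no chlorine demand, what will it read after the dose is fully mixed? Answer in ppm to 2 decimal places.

(a) Volume: 51.9 m³ = 51,900 L.
(a) Chlorine deficit: 4.9 − 2.8 = 2.1 ppm = 2.1 mg/L as Cl₂.
(a) Cl₂ equivalent needed: 2.1 mg/L × 51,900 L = 109,000 mg = 109 g.
(a) Product at 62.0% available chlorine: 109 / 0.62 = 175.8 g.

(b) Volume: 1360 m³ = 1,360,000 L.
(b) Available chlorine delivered: 6020 g × 0.881 = 5304 g as Cl₂.
(b) Concentration rise: 5304 g / 1,360,000 L = 3.9 mg/L = 3.90 ppm.
(b) Final FC: 2.8 + 3.90 = 6.70 ppm.

(a) 176 g; (b) 6.70 ppm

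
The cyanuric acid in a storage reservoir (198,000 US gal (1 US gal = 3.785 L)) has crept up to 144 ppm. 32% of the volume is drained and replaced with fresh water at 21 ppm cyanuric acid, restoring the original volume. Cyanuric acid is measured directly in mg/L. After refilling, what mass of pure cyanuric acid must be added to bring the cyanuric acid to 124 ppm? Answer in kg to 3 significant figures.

14.5 kg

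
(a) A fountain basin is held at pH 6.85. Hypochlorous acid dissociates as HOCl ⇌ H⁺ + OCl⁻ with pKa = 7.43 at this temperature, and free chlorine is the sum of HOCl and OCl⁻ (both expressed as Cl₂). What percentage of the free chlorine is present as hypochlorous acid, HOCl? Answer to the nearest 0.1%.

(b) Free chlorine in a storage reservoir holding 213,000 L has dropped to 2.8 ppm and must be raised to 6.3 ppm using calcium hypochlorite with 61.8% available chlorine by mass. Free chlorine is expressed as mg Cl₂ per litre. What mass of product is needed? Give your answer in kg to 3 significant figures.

(a) [OCl⁻]/[HOCl] = 10^(pH − pKa) = 10^(6.85 − 7.43) = 10^-0.58 = 0.263.
(a) Fraction as HOCl = 1 / (1 + 0.263) = 0.7917.

(b) Chlorine deficit: 6.3 − 2.8 = 3.5 ppm = 3.5 mg/L as Cl₂.
(b) Cl₂ equivalent needed: 3.5 mg/L × 213,000 L = 745,500 mg = 745.5 g.
(b) Product at 61.8% available chlorine: 745.5 / 0.618 = 1206 g.

(a) 79.2%; (b) 1.21 kg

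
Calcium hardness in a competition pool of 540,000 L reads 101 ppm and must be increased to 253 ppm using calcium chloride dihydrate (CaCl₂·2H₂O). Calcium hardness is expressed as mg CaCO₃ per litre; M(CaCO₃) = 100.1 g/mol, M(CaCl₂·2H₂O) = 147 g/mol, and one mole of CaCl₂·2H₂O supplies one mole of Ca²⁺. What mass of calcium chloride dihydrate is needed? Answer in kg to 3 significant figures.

121 kg

Hardness to add: (253 − 101) = 152 mg/L as CaCO₃ × 540,000 L = 82,080 g as CaCO₃.
Moles of Ca²⁺ (1 mol Ca²⁺ ≡ 1 mol CaCO₃): 82,080 / 100.1 g/mol = 820 mol.
Mass of CaCl₂·2H₂O: 820 × 147 = 120,500 g.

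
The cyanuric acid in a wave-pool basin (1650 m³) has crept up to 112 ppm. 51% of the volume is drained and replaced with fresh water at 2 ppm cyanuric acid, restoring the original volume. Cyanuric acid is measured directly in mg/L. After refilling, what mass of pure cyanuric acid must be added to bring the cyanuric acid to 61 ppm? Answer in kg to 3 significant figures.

Volume: 1650 m³ = 1,650,000 L.
After draining 51% and refilling: 112 × 0.49 + 2 × 0.51 = 55.9 ppm.
Deficit to target: 61 − 55.9 = 5.1 mg/L.
Mass: 5.1 mg/L × 1,650,000 L = 8415 g cyanuric acid.

8.42 kg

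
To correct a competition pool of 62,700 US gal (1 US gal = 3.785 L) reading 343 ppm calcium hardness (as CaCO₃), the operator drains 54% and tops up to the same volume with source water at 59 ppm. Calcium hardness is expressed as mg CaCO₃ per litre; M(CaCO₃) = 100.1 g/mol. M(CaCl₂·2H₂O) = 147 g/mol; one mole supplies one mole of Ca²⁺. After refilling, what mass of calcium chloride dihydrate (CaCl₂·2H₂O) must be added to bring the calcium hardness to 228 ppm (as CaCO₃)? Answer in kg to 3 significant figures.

13.4 kg

Volume: 62,700 US gal × 3.785 L/gal = 237,320 L.
After draining 54% and refilling: 343 × 0.46 + 59 × 0.54 = 189.64 ppm.
Deficit to target: 228 − 189.64 = 38.36 mg/L.
As CaCO₃: 38.36 mg/L × 237,320 L = 9104 g; ÷ 100.1 = 90.94 mol Ca²⁺.
Mass: 90.94 × 147 = 13,370 g.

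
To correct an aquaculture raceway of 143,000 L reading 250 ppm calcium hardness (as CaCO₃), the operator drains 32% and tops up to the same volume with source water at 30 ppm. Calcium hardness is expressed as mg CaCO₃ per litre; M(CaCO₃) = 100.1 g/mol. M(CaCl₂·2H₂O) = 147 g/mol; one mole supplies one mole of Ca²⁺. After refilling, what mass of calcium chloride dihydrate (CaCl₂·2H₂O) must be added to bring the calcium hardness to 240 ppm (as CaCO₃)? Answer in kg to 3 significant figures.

After draining 32% and refilling: 250 × 0.68 + 30 × 0.32 = 179.6 ppm.
Deficit to target: 240 − 179.6 = 60.4 mg/L.
As CaCO₃: 60.4 mg/L × 143,000 L = 8637 g; ÷ 100.1 = 86.29 mol Ca²⁺.
Mass: 86.29 × 147 = 12,680 g.

12.7 kg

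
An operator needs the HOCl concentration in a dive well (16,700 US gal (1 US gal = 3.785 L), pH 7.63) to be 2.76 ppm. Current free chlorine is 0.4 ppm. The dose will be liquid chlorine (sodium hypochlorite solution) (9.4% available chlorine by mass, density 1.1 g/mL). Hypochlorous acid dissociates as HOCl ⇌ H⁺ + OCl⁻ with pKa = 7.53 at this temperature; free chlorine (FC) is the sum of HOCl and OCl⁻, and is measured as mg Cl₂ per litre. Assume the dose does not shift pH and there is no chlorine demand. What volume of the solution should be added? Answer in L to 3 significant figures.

3.57 L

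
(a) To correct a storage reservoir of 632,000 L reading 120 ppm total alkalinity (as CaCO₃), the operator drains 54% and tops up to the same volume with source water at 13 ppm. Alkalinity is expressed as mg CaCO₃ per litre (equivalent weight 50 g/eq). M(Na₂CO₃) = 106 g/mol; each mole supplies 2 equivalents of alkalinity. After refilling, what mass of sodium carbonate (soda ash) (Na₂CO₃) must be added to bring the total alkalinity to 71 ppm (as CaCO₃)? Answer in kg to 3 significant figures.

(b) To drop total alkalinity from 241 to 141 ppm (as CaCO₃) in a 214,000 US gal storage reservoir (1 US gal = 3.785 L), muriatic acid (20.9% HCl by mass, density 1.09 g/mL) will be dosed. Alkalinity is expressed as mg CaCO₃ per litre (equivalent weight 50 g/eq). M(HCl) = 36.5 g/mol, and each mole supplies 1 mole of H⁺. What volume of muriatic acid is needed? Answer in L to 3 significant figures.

(a) 5.88 kg; (b) 260 L

(a) After draining 54% and refilling: 120 × 0.46 + 13 × 0.54 = 62.22 ppm.
(a) Deficit to target: 71 − 62.22 = 8.78 mg/L.
(a) As CaCO₃: 8.78 mg/L × 632,000 L = 5549 g; ÷ 50 g/eq ÷ 2 = 55.49 mol Na₂CO₃.
(a) Mass: 55.49 × 106 = 5882 g.

(b) Volume: 214,000 US gal × 3.785 L/gal = 809,990 L.
(b) Alkalinity to neutralize: (241 − 141) = 100 mg/L as CaCO₃ × 809,990 L = 81,000 g as CaCO₃.
(b) Equivalents of H⁺ required: 81,000 ÷ 50 g/eq = 1620 eq = 1620 mol HCl.
(b) Mass of HCl: 1620 × 36.5 = 59,130 g.
(b) Mass of 20.9% solution: 59,130 / 0.209 = 282,900 g.
(b) Volume: 282,900 g ÷ 1.09 g/mL = 259,600 mL.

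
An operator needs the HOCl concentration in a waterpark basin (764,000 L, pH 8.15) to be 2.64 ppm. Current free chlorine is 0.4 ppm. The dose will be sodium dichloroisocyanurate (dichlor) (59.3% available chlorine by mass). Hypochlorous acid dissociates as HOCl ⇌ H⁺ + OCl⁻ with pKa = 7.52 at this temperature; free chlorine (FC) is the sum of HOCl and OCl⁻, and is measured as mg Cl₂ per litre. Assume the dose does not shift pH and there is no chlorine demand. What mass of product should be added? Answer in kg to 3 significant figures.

[OCl⁻]/[HOCl] = 10^(pH − pKa) = 10^(8.15 − 7.52) = 4.266; fraction as HOCl = 1/(1 + 4.266) = 0.1899.
Free chlorine required for 2.64 ppm HOCl: 2.64 / 0.1899 = 13.9 ppm.
FC to add: 13.9 − 0.4 = 13.5 mg/L as Cl₂.
Cl₂ equivalent: 13.5 mg/L × 764,000 L = 10,320 g.
Product at 59.3% available Cl: 10,320 / 0.593 = 17,400 g.

17.4 kg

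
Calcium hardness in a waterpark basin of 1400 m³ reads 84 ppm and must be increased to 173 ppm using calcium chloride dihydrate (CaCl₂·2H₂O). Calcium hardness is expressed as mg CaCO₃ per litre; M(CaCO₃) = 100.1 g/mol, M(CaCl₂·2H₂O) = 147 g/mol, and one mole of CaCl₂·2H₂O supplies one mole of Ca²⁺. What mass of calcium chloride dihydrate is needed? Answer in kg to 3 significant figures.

183 kg

Volume: 1400 m³ = 1,400,000 L.
Hardness to add: (173 − 84) = 89 mg/L as CaCO₃ × 1,400,000 L = 124,600 g as CaCO₃.
Moles of Ca²⁺ (1 mol Ca²⁺ ≡ 1 mol CaCO₃): 124,600 / 100.1 g/mol = 1245 mol.
Mass of CaCl₂·2H₂O: 1245 × 147 = 183,000 g.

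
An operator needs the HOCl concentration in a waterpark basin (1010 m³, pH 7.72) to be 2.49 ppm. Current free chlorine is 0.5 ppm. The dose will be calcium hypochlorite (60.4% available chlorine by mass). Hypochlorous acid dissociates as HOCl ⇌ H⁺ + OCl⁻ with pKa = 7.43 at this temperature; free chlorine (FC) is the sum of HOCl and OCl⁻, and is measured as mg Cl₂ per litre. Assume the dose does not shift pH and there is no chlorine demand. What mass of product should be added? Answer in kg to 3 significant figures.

Volume: 1010 m³ = 1,010,000 L.
[OCl⁻]/[HOCl] = 10^(pH − pKa) = 10^(7.72 − 7.43) = 1.95; fraction as HOCl = 1/(1 + 1.95) = 0.339.
Free chlorine required for 2.49 ppm HOCl: 2.49 / 0.339 = 7.345 ppm.
FC to add: 7.345 − 0.5 = 6.845 mg/L as Cl₂.
Cl₂ equivalent: 6.845 mg/L × 1,010,000 L = 6914 g.
Product at 60.4% available Cl: 6914 / 0.604 = 11,450 g.

11.4 kg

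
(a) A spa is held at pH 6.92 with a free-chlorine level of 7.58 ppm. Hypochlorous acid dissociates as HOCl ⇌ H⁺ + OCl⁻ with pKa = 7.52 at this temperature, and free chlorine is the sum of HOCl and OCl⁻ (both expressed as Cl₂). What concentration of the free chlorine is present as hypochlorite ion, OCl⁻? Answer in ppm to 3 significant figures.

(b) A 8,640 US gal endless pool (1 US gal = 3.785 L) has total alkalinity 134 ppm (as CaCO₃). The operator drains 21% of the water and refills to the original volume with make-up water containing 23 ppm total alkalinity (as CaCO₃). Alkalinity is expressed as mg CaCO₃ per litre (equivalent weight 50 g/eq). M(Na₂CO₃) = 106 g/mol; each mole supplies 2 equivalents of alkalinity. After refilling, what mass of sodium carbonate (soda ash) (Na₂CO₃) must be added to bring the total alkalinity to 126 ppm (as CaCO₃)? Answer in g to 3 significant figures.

(a) 1.52 ppm; (b) 531 g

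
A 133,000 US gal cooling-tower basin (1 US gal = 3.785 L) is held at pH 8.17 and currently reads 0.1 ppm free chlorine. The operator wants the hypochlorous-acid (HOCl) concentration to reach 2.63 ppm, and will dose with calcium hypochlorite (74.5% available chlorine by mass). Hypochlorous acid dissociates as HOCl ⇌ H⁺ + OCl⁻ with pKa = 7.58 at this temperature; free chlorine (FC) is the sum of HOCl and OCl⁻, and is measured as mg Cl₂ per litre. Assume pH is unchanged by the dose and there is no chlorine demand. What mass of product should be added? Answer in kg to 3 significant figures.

8.62 kg

Volume: 133,000 US gal × 3.785 L/gal = 503,405 L.
[OCl⁻]/[HOCl] = 10^(pH − pKa) = 10^(8.17 − 7.58) = 3.89; fraction as HOCl = 1/(1 + 3.89) = 0.2045.
Free chlorine required for 2.63 ppm HOCl: 2.63 / 0.2045 = 12.86 ppm.
FC to add: 12.86 − 0.1 = 12.76 mg/L as Cl₂.
Cl₂ equivalent: 12.76 mg/L × 503,405 L = 6424 g.
Product at 74.5% available Cl: 6424 / 0.745 = 8623 g.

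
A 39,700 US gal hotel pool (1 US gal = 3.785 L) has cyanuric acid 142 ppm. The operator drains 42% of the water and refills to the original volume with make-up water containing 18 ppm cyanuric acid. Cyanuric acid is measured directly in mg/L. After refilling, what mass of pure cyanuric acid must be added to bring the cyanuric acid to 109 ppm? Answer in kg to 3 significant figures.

2.87 kg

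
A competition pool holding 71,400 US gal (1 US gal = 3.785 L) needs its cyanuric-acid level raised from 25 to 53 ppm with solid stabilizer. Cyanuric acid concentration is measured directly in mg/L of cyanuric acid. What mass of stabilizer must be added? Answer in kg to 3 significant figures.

7.57 kg

Volume: 71,400 US gal × 3.785 L/gal = 270,249 L.
CYA to add: (53 − 25) = 28 mg/L × 270,249 L = 7567 g cyanuric acid.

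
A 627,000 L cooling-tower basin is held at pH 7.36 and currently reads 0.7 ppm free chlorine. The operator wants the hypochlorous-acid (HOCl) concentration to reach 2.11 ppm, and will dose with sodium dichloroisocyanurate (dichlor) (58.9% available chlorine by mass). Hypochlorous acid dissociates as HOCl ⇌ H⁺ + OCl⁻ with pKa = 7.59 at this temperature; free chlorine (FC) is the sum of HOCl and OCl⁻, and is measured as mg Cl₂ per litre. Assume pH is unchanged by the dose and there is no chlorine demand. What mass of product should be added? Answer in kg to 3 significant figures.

2.82 kg

[OCl⁻]/[HOCl] = 10^(pH − pKa) = 10^(7.36 − 7.59) = 0.5888; fraction as HOCl = 1/(1 + 0.5888) = 0.6294.
Free chlorine required for 2.11 ppm HOCl: 2.11 / 0.6294 = 3.352 ppm.
FC to add: 3.352 − 0.7 = 2.652 mg/L as Cl₂.
Cl₂ equivalent: 2.652 mg/L × 627,000 L = 1663 g.
Product at 58.9% available Cl: 1663 / 0.589 = 2824 g.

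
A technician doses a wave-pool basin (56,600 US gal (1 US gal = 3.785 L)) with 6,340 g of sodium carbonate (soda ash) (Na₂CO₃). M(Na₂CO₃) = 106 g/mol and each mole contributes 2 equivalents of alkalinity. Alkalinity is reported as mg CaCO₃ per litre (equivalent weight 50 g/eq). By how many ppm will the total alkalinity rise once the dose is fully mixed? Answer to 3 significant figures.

27.9 ppm

Volume: 56,600 US gal × 3.785 L/gal = 214,231 L.
Moles of Na₂CO₃: 6,340 g ÷ 106 g/mol = 59.81 mol → 119.6 eq of alkalinity.
As CaCO₃: 119.6 eq × 50 g/eq = 5981 g.
Rise: 5981 g / 214,231 L × 1000 = 27.92 mg/L.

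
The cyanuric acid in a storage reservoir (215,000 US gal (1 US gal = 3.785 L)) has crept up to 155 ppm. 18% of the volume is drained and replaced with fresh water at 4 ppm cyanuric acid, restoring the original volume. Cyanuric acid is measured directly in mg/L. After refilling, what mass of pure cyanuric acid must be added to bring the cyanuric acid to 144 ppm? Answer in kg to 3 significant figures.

Volume: 215,000 US gal × 3.785 L/gal = 813,775 L.
After draining 18% and refilling: 155 × 0.82 + 4 × 0.18 = 127.82 ppm.
Deficit to target: 144 − 127.82 = 16.18 mg/L.
Mass: 16.18 mg/L × 813,775 L = 13,170 g cyanuric acid.

13.2 kg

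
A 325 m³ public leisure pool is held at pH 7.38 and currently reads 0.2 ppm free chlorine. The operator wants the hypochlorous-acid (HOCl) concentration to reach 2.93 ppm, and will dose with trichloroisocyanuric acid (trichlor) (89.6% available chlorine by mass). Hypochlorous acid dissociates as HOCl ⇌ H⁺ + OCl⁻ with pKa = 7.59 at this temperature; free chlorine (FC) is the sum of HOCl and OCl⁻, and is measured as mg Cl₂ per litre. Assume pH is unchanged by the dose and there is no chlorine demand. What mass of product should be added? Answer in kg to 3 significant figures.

Volume: 325 m³ = 325,000 L.
[OCl⁻]/[HOCl] = 10^(pH − pKa) = 10^(7.38 − 7.59) = 0.6166; fraction as HOCl = 1/(1 + 0.6166) = 0.6186.
Free chlorine required for 2.93 ppm HOCl: 2.93 / 0.6186 = 4.737 ppm.
FC to add: 4.737 − 0.2 = 4.537 mg/L as Cl₂.
Cl₂ equivalent: 4.537 mg/L × 325,000 L = 1474 g.
Product at 89.6% available Cl: 1474 / 0.896 = 1646 g.

1.65 kg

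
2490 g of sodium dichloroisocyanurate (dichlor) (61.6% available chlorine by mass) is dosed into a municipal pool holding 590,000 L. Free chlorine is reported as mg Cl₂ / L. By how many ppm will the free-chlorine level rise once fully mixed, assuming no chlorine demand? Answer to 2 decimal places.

2.60 ppm

Available chlorine delivered: 2490 g × 0.616 = 1534 g as Cl₂.
Concentration rise: 1534 g / 590,000 L = 2.6 mg/L = 2.60 ppm.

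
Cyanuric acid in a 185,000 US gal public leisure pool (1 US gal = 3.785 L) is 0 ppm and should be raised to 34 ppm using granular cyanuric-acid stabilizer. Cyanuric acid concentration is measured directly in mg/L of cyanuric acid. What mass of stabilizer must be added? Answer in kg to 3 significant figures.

Volume: 185,000 US gal × 3.785 L/gal = 700,225 L.
CYA to add: (34 − 0) = 34 mg/L × 700,225 L = 23,810 g cyanuric acid.

23.8 kg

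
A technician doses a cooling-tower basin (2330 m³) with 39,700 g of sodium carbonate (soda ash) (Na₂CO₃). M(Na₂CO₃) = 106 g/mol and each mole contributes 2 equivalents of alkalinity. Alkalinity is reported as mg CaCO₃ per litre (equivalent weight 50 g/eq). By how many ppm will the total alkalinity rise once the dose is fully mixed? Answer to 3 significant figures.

16.1 ppm

Volume: 2330 m³ = 2,330,000 L.
Moles of Na₂CO₃: 39,700 g ÷ 106 g/mol = 374.5 mol → 749.1 eq of alkalinity.
As CaCO₃: 749.1 eq × 50 g/eq = 37,450 g.
Rise: 37,450 g / 2,330,000 L × 1000 = 16.07 mg/L.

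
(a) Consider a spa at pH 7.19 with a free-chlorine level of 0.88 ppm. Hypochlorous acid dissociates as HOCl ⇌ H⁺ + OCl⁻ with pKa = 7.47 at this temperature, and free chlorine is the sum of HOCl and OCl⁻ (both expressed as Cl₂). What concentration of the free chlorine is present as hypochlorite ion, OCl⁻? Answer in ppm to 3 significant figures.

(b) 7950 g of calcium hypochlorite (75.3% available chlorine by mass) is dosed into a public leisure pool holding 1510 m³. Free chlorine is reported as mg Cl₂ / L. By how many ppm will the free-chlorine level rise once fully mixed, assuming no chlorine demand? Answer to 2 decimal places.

(a) [OCl⁻]/[HOCl] = 10^(pH − pKa) = 10^(7.19 − 7.47) = 10^-0.28 = 0.5248.
(a) Fraction as HOCl = 1 / (1 + 0.5248) = 0.6558.
(a) OCl⁻ = (1 − 0.6558) × 0.88 ppm = 0.3029 ppm.

(b) Volume: 1510 m³ = 1,510,000 L.
(b) Available chlorine delivered: 7950 g × 0.753 = 5986 g as Cl₂.
(b) Concentration rise: 5986 g / 1,510,000 L = 3.964 mg/L = 3.96 ppm.

(a) 0.303 ppm; (b) 3.96 ppm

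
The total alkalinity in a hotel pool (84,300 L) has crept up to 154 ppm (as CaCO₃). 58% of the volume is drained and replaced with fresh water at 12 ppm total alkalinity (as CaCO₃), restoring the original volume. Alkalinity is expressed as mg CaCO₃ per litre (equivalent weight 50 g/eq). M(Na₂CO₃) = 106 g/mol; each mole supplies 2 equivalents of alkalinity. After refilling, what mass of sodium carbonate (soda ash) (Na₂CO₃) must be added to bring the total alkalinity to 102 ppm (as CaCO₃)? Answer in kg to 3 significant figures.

2.71 kg

After draining 58% and refilling: 154 × 0.42 + 12 × 0.58 = 71.64 ppm.
Deficit to target: 102 − 71.64 = 30.36 mg/L.
As CaCO₃: 30.36 mg/L × 84,300 L = 2559 g; ÷ 50 g/eq ÷ 2 = 25.59 mol Na₂CO₃.
Mass: 25.59 × 106 = 2713 g.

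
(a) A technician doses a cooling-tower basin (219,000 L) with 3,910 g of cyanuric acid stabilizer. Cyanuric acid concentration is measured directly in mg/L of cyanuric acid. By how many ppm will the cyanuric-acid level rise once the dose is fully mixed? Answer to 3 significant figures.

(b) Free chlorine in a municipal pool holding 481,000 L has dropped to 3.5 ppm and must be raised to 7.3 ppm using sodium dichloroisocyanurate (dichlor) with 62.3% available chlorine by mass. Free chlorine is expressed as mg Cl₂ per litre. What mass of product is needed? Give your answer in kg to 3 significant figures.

(a) Rise: 3,910 g / 219,000 L × 1000 = 17.85 mg/L.

(b) Chlorine deficit: 7.3 − 3.5 = 3.8 ppm = 3.8 mg/L as Cl₂.
(b) Cl₂ equivalent needed: 3.8 mg/L × 481,000 L = 1,828,000 mg = 1828 g.
(b) Product at 62.3% available chlorine: 1828 / 0.623 = 2934 g.

(a) 17.9 ppm; (b) 2.93 kg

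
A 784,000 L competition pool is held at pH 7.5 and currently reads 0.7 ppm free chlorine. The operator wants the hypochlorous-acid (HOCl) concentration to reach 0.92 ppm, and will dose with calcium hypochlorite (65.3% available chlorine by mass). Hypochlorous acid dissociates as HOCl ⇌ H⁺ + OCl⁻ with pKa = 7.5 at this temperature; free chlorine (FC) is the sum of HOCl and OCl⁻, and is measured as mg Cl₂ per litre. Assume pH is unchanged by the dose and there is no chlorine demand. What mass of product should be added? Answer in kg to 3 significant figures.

1.37 kg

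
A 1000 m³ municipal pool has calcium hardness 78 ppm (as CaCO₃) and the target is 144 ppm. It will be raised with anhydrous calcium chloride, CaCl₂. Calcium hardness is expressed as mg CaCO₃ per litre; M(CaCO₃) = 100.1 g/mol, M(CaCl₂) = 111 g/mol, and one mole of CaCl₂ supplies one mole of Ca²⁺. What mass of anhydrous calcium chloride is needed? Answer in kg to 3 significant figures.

Volume: 1000 m³ = 1,000,000 L.
Hardness to add: (144 − 78) = 66 mg/L as CaCO₃ × 1,000,000 L = 66,000 g as CaCO₃.
Moles of Ca²⁺ (1 mol Ca²⁺ ≡ 1 mol CaCO₃): 66,000 / 100.1 g/mol = 659.3 mol.
Mass of CaCl₂: 659.3 × 111 = 73,190 g.

73.2 kg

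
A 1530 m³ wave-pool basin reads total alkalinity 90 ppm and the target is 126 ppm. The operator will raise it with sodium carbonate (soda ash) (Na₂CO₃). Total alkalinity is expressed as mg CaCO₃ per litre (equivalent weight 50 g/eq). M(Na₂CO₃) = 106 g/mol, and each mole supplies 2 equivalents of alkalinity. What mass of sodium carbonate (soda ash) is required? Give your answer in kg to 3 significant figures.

Volume: 1530 m³ = 1,530,000 L.
Alkalinity to add: (126 − 90) = 36 mg/L as CaCO₃ × 1,530,000 L = 55,080 g as CaCO₃.
Equivalents: 55,080 g ÷ 50 g/eq = 1102 eq.
Each mole of Na₂CO₃ supplies 2 eq, so 1102 / 2 = 550.8 mol.
Mass: 550.8 mol × 106 g/mol = 58,380 g.

58.4 kg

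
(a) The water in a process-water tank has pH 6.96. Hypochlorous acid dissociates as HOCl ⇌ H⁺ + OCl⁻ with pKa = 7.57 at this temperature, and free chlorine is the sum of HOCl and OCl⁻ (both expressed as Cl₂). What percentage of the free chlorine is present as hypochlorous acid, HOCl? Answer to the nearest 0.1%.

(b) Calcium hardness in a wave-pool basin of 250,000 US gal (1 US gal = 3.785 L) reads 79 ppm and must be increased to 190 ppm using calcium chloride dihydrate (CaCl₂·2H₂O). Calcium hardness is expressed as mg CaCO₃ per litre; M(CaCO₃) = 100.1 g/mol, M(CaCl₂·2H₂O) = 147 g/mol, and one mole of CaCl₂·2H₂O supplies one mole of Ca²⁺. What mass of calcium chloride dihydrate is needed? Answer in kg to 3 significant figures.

(a) 80.3%; (b) 154 kg

(a) [OCl⁻]/[HOCl] = 10^(pH − pKa) = 10^(6.96 − 7.57) = 10^-0.61 = 0.2455.
(a) Fraction as HOCl = 1 / (1 + 0.2455) = 0.8029.

(b) Volume: 250,000 US gal × 3.785 L/gal = 946,250 L.
(b) Hardness to add: (190 − 79) = 111 mg/L as CaCO₃ × 946,250 L = 105,000 g as CaCO₃.
(b) Moles of Ca²⁺ (1 mol Ca²⁺ ≡ 1 mol CaCO₃): 105,000 / 100.1 g/mol = 1049 mol.
(b) Mass of CaCl₂·2H₂O: 1049 × 147 = 154,200 g.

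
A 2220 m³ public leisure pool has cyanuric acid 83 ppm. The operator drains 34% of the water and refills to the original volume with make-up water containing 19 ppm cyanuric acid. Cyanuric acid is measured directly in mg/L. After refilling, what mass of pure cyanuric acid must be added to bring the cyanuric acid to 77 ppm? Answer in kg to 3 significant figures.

Volume: 2220 m³ = 2,220,000 L.
After draining 34% and refilling: 83 × 0.66 + 19 × 0.34 = 61.24 ppm.
Deficit to target: 77 − 61.24 = 15.76 mg/L.
Mass: 15.76 mg/L × 2,220,000 L = 34,990 g cyanuric acid.

35.0 kg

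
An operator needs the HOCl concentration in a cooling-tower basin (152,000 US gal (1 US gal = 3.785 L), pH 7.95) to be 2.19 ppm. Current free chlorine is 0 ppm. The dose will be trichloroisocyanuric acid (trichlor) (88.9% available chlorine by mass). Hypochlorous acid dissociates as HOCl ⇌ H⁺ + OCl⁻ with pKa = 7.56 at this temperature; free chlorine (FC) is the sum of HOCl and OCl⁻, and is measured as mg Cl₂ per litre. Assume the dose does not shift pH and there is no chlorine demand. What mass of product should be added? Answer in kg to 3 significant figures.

4.90 kg

Volume: 152,000 US gal × 3.785 L/gal = 575,320 L.
[OCl⁻]/[HOCl] = 10^(pH − pKa) = 10^(7.95 − 7.56) = 2.455; fraction as HOCl = 1/(1 + 2.455) = 0.2895.
Free chlorine required for 2.19 ppm HOCl: 2.19 / 0.2895 = 7.566 ppm.
FC to add: 7.566 − 0 = 7.566 mg/L as Cl₂.
Cl₂ equivalent: 7.566 mg/L × 575,320 L = 4353 g.
Product at 88.9% available Cl: 4353 / 0.889 = 4896 g.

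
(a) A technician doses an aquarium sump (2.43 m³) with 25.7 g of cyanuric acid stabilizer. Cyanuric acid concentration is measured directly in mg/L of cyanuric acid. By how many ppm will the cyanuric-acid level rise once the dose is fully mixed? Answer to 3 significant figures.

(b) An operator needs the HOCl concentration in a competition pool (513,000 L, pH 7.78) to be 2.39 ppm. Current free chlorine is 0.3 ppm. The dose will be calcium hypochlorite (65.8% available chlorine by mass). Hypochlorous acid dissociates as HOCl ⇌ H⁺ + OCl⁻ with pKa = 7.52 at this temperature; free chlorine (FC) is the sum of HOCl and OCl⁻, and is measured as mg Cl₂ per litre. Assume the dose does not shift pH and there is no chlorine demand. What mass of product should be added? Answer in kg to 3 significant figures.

(a) 10.6 ppm; (b) 5.02 kg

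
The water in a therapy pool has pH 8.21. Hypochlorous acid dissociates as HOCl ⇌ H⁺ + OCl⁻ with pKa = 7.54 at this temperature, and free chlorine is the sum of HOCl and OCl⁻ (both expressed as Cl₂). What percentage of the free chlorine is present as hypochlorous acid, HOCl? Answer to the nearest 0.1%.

[OCl⁻]/[HOCl] = 10^(pH − pKa) = 10^(8.21 − 7.54) = 10^0.67 = 4.677.
Fraction as HOCl = 1 / (1 + 4.677) = 0.1761.

17.6%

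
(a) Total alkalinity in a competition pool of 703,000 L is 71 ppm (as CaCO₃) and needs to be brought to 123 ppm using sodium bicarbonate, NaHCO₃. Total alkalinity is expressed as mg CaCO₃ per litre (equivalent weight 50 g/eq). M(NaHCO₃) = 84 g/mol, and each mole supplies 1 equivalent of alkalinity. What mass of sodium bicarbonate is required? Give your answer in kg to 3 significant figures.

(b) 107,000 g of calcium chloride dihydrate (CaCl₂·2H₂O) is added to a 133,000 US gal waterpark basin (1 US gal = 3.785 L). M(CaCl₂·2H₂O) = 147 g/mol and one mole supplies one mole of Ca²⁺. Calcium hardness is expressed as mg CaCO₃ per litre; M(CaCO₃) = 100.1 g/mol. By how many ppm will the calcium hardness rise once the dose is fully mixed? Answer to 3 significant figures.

(a) Alkalinity to add: (123 − 71) = 52 mg/L as CaCO₃ × 703,000 L = 36,560 g as CaCO₃.
(a) Equivalents: 36,560 g ÷ 50 g/eq = 731.1 eq.
(a) NaHCO₃ supplies 1 eq per mole → 731.1 mol.
(a) Mass: 731.1 mol × 84 g/mol = 61,410 g.

(b) Volume: 133,000 US gal × 3.785 L/gal = 503,405 L.
(b) Moles of Ca²⁺: 107,000 g ÷ 147 g/mol = 727.9 mol.
(b) As CaCO₃: 727.9 mol × 100.1 g/mol = 72,860 g.
(b) Rise: 72,860 g / 503,405 L × 1000 = 144.7 mg/L.

(a) 61.4 kg; (b) 145 ppm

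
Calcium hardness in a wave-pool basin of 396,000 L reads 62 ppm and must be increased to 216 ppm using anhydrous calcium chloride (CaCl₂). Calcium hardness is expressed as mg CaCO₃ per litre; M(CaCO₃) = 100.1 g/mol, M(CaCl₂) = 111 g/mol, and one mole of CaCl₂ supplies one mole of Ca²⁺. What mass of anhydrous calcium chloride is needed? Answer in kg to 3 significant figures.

Hardness to add: (216 − 62) = 154 mg/L as CaCO₃ × 396,000 L = 60,980 g as CaCO₃.
Moles of Ca²⁺ (1 mol Ca²⁺ ≡ 1 mol CaCO₃): 60,980 / 100.1 g/mol = 609.2 mol.
Mass of CaCl₂: 609.2 × 111 = 67,620 g.

67.6 kg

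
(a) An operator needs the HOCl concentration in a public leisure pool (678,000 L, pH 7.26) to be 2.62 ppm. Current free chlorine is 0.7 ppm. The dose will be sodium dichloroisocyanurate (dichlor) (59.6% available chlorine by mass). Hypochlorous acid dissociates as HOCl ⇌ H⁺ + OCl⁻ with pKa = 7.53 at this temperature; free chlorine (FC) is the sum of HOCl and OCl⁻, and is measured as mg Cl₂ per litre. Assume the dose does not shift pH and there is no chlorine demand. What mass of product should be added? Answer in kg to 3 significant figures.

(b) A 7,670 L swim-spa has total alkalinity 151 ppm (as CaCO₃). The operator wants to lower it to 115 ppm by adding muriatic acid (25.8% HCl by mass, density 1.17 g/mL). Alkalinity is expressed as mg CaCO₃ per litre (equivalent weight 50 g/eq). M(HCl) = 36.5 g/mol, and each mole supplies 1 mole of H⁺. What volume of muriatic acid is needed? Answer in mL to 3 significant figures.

(a) 3.78 kg; (b) 668 mL

(a) [OCl⁻]/[HOCl] = 10^(pH − pKa) = 10^(7.26 − 7.53) = 0.537; fraction as HOCl = 1/(1 + 0.537) = 0.6506.
(a) Free chlorine required for 2.62 ppm HOCl: 2.62 / 0.6506 = 4.027 ppm.
(a) FC to add: 4.027 − 0.7 = 3.327 mg/L as Cl₂.
(a) Cl₂ equivalent: 3.327 mg/L × 678,000 L = 2256 g.
(a) Product at 59.6% available Cl: 2256 / 0.596 = 3785 g.

(b) Alkalinity to neutralize: (151 − 115) = 36 mg/L as CaCO₃ × 7,670 L = 276.1 g as CaCO₃.
(b) Equivalents of H⁺ required: 276.1 ÷ 50 g/eq = 5.522 eq = 5.522 mol HCl.
(b) Mass of HCl: 5.522 × 36.5 = 201.6 g.
(b) Mass of 25.8% solution: 201.6 / 0.258 = 781.3 g.
(b) Volume: 781.3 g ÷ 1.17 g/mL = 667.8 mL.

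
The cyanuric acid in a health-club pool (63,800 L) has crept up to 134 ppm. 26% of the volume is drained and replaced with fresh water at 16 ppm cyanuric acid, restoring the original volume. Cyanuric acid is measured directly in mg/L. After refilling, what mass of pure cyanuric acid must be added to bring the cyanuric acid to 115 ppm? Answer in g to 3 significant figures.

After draining 26% and refilling: 134 × 0.74 + 16 × 0.26 = 103.32 ppm.
Deficit to target: 115 − 103.32 = 11.68 mg/L.
Mass: 11.68 mg/L × 63,800 L = 745.2 g cyanuric acid.

745 g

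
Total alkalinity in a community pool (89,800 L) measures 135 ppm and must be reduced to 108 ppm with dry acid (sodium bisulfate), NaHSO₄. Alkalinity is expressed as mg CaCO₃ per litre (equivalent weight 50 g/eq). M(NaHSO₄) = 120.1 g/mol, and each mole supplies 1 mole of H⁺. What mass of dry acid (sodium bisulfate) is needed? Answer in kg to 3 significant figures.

5.82 kg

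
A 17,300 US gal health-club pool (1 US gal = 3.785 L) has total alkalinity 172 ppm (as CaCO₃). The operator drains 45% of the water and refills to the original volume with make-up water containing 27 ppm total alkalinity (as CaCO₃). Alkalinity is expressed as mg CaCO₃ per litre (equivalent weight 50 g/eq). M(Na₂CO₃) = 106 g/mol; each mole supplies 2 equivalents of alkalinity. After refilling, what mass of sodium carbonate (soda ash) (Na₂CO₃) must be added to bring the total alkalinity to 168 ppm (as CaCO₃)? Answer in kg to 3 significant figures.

Volume: 17,300 US gal × 3.785 L/gal = 65,480 L.
After draining 45% and refilling: 172 × 0.55 + 27 × 0.45 = 106.75 ppm.
Deficit to target: 168 − 106.75 = 61.25 mg/L.
As CaCO₃: 61.25 mg/L × 65,480 L = 4011 g; ÷ 50 g/eq ÷ 2 = 40.11 mol Na₂CO₃.
Mass: 40.11 × 106 = 4251 g.

4.25 kg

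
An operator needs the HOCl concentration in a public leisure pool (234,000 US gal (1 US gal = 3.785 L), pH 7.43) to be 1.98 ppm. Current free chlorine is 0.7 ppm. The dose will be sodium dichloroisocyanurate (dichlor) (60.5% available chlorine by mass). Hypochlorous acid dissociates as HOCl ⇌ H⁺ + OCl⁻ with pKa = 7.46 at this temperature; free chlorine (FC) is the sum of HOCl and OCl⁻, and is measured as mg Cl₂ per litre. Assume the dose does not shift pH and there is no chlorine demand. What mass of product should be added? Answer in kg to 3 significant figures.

4.58 kg

Volume: 234,000 US gal × 3.785 L/gal = 885,690 L.
[OCl⁻]/[HOCl] = 10^(pH − pKa) = 10^(7.43 − 7.46) = 0.9333; fraction as HOCl = 1/(1 + 0.9333) = 0.5173.
Free chlorine required for 1.98 ppm HOCl: 1.98 / 0.5173 = 3.828 ppm.
FC to add: 3.828 − 0.7 = 3.128 mg/L as Cl₂.
Cl₂ equivalent: 3.128 mg/L × 885,690 L = 2770 g.
Product at 60.5% available Cl: 2770 / 0.605 = 4579 g.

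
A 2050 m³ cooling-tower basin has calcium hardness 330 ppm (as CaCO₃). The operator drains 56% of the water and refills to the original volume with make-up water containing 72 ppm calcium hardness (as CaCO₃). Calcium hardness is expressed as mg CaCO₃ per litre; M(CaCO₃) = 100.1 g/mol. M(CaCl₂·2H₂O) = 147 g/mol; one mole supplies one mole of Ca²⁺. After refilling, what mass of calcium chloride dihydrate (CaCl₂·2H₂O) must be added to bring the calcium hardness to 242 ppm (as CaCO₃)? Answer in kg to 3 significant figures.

170 kg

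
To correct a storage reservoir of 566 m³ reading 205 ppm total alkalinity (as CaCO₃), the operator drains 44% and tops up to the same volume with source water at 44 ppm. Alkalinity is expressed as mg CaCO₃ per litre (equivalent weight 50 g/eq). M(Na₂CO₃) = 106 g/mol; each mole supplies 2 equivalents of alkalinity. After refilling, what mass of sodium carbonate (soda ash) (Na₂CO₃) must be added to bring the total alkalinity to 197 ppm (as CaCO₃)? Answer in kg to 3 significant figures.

37.7 kg

Volume: 566 m³ = 566,000 L.
After draining 44% and refilling: 205 × 0.56 + 44 × 0.44 = 134.16 ppm.
Deficit to target: 197 − 134.16 = 62.84 mg/L.
As CaCO₃: 62.84 mg/L × 566,000 L = 35,570 g; ÷ 50 g/eq ÷ 2 = 355.7 mol Na₂CO₃.
Mass: 355.7 × 106 = 37,700 g.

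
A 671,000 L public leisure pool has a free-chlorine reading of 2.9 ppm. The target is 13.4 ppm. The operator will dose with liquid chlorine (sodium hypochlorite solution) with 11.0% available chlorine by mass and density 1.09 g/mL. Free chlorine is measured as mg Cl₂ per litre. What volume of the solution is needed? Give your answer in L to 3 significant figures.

58.8 L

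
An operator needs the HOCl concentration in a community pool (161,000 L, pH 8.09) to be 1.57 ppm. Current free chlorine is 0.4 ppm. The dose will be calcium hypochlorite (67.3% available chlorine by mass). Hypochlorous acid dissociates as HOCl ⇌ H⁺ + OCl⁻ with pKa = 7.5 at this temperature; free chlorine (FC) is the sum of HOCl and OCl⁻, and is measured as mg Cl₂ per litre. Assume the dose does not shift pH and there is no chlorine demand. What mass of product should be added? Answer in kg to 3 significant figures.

[OCl⁻]/[HOCl] = 10^(pH − pKa) = 10^(8.09 − 7.5) = 3.89; fraction as HOCl = 1/(1 + 3.89) = 0.2045.
Free chlorine required for 1.57 ppm HOCl: 1.57 / 0.2045 = 7.678 ppm.
FC to add: 7.678 − 0.4 = 7.278 mg/L as Cl₂.
Cl₂ equivalent: 7.278 mg/L × 161,000 L = 1172 g.
Product at 67.3% available Cl: 1172 / 0.673 = 1741 g.

1.74 kg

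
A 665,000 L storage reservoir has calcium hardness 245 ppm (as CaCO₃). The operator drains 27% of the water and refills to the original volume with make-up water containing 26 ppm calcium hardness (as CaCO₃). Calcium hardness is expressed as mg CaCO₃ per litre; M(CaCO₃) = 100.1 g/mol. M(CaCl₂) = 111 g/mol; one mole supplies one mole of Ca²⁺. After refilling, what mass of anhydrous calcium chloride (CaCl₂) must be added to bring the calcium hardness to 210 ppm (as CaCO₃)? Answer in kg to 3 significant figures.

After draining 27% and refilling: 245 × 0.73 + 26 × 0.27 = 185.87 ppm.
Deficit to target: 210 − 185.87 = 24.13 mg/L.
As CaCO₃: 24.13 mg/L × 665,000 L = 16,050 g; ÷ 100.1 = 160.3 mol Ca²⁺.
Mass: 160.3 × 111 = 17,790 g.

17.8 kg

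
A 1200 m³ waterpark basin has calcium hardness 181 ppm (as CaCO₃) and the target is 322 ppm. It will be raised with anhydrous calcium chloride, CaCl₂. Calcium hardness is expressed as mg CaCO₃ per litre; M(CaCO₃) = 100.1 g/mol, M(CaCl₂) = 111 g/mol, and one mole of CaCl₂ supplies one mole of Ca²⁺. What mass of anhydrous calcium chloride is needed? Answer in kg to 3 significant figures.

188 kg

Volume: 1200 m³ = 1,200,000 L.
Hardness to add: (322 − 181) = 141 mg/L as CaCO₃ × 1,200,000 L = 169,200 g as CaCO₃.
Moles of Ca²⁺ (1 mol Ca²⁺ ≡ 1 mol CaCO₃): 169,200 / 100.1 g/mol = 1690 mol.
Mass of CaCl₂: 1690 × 111 = 187,600 g.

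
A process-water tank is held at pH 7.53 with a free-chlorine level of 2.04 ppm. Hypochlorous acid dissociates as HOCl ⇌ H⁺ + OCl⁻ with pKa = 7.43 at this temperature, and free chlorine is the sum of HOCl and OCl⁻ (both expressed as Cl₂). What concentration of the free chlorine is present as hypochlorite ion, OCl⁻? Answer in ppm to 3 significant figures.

1.14 ppm

[OCl⁻]/[HOCl] = 10^(pH − pKa) = 10^(7.53 − 7.43) = 10^0.10 = 1.259.
Fraction as HOCl = 1 / (1 + 1.259) = 0.4427.
OCl⁻ = (1 − 0.4427) × 2.04 ppm = 1.137 ppm.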